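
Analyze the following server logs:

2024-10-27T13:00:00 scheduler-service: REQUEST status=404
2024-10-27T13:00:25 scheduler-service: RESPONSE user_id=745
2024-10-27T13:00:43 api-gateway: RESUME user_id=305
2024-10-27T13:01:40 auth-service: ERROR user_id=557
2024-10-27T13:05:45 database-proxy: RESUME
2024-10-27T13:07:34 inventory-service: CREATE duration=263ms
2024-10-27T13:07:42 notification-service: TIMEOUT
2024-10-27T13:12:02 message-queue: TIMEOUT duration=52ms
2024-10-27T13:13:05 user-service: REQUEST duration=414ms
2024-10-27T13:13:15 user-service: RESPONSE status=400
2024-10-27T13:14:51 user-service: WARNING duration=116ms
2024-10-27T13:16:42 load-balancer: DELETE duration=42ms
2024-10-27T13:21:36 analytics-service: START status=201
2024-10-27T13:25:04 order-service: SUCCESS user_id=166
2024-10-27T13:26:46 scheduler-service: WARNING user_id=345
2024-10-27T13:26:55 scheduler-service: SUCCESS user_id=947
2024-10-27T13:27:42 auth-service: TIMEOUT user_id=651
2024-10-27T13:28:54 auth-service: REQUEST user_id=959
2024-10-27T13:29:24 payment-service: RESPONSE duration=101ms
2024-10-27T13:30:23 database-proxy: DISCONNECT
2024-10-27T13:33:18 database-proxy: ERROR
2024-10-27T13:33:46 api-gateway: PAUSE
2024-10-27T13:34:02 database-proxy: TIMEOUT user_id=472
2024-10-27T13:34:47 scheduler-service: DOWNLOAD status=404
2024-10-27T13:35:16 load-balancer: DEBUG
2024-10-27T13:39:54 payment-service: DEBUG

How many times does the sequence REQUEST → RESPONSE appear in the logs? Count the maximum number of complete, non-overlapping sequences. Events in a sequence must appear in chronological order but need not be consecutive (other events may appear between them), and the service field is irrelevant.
3

To count sequences:

1. Look for pattern: REQUEST → RESPONSE
2. Greedily scan the log in chronological order, matching each sequence element in turn (ignoring service)
3. Each time the full pattern completes, increment the count and restart matching from the next event
4. Complete non-overlapping sequences found: 3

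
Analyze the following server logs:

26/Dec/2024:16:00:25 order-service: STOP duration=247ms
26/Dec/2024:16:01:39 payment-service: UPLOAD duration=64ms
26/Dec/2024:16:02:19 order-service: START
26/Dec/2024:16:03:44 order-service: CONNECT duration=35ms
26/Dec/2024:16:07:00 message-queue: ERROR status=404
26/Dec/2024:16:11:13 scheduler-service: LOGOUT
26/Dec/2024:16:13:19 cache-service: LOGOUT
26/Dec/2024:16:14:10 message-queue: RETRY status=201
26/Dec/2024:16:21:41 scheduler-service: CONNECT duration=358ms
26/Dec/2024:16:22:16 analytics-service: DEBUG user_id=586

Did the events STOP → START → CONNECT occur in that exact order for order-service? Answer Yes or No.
Yes

To verify sequence order:

1. Find all events in sequence STOP → START → CONNECT for order-service
2. Extract their timestamps
3. Check if timestamps are in ascending order
4. Result: Yes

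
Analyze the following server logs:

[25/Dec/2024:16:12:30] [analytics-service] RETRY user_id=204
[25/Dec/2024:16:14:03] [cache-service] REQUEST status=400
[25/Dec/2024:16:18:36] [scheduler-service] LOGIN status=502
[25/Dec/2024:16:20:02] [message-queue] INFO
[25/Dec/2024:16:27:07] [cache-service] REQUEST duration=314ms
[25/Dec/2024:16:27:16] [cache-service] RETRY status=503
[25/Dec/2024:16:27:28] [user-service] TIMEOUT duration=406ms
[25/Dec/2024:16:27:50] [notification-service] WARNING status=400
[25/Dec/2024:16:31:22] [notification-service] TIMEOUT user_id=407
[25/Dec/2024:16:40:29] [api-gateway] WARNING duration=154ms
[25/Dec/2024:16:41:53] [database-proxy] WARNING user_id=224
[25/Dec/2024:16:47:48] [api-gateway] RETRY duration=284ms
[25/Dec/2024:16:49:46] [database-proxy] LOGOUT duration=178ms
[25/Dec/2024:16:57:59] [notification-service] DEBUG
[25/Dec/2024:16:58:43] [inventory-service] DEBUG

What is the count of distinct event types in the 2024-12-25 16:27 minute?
4

To count unique event types:

1. Filter events in the minute starting at 2024-12-25 16:27
2. Extract event types from matching entries
3. Count unique types: 4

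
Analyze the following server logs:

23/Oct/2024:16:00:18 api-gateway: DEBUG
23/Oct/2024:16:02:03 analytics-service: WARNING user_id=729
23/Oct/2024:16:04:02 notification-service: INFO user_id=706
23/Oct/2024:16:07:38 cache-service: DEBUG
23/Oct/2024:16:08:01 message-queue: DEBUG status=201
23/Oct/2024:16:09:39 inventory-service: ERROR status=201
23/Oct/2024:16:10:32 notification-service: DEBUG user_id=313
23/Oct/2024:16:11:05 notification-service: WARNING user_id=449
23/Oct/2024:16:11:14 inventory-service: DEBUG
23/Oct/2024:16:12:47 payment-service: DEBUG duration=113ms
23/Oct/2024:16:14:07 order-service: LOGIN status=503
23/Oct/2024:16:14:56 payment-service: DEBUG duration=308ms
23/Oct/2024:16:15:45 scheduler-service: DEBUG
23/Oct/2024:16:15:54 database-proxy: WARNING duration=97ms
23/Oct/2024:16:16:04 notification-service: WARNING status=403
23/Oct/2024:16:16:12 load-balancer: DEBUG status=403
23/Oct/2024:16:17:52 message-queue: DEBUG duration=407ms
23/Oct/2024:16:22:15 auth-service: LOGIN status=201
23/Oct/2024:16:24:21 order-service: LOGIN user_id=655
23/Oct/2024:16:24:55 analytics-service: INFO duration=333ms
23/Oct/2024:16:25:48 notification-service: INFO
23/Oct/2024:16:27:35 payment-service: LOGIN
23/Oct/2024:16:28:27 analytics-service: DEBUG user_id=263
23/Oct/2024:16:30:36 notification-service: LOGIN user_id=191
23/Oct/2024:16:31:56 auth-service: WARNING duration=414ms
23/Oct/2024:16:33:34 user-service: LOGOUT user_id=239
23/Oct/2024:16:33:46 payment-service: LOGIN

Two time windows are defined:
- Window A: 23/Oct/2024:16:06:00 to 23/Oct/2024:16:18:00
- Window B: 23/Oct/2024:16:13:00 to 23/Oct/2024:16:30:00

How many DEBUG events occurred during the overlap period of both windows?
4

To find overlap events:

1. Window A: 23/Oct/2024:16:06:00 to 23/Oct/2024:16:18:00
2. Window B: 23/Oct/2024:16:13:00 to 23/Oct/2024:16:30:00
3. Overlap period: 23/Oct/2024:16:13:00 to 23/Oct/2024:16:18:00
4. Count DEBUG events in overlap: 4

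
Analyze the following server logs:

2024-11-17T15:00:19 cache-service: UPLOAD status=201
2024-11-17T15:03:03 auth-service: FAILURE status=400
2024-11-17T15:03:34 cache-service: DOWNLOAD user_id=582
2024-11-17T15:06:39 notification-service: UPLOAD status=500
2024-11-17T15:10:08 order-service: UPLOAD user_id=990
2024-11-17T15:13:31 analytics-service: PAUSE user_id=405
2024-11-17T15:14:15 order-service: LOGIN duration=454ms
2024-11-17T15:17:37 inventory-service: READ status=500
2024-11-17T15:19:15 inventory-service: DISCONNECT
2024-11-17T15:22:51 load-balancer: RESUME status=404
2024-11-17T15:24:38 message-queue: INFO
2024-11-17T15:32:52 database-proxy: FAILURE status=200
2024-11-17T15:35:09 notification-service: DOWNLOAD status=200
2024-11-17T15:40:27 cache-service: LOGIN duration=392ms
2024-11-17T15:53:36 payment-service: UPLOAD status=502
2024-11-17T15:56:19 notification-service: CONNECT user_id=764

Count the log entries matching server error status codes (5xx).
3

To find matching entries:

1. Pattern to match: server error status codes (5xx)
2. Scan each log entry for the pattern
3. Count matches: 3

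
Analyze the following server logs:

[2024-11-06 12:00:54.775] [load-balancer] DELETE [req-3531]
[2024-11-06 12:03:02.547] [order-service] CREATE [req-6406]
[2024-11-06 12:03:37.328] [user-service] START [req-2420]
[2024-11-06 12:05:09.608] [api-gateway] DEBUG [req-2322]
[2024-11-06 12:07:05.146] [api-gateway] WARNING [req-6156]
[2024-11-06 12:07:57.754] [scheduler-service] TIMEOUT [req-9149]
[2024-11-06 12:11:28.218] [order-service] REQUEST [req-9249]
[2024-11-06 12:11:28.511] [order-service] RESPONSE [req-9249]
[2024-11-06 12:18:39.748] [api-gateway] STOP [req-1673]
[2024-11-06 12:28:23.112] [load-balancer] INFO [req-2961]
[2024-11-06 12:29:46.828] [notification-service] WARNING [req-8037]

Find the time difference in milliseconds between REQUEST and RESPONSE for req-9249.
293

To calculate latency:

1. Find REQUEST with id req-9249: 2024-11-06 12:11:28.218
2. Find RESPONSE with id req-9249: 2024-11-06 12:11:28.511
3. Latency: 2024-11-06 12:11:28.511 - 2024-11-06 12:11:28.218 = 293ms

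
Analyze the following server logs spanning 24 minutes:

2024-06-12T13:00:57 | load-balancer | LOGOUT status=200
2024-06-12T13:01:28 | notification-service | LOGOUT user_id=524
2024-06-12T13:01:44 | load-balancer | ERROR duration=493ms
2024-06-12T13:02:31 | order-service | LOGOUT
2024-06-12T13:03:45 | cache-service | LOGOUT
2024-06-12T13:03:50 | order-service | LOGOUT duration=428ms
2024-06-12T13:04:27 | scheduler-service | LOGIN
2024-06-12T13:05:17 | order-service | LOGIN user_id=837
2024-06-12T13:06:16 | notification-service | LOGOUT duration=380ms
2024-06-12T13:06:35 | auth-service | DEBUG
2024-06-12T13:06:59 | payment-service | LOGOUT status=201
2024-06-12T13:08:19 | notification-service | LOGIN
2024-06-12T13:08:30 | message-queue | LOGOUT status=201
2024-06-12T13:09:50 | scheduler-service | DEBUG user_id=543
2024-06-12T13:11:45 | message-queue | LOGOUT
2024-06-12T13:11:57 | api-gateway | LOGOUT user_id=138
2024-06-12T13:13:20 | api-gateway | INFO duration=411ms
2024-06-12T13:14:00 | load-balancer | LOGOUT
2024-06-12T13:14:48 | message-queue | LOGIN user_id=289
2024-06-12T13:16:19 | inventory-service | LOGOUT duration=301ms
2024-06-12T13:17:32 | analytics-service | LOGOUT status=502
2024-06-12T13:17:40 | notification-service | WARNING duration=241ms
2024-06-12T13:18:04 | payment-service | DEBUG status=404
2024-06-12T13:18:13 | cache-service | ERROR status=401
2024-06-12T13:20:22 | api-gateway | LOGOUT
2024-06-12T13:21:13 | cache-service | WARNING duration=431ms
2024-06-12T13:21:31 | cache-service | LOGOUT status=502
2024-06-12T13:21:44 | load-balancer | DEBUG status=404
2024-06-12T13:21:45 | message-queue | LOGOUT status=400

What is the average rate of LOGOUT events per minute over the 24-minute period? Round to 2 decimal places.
0.67

To calculate the rate:

1. Count total LOGOUT events: 16
2. Total time period: 24 minutes
3. Rate = 16 / 24 = 0.67 events per minute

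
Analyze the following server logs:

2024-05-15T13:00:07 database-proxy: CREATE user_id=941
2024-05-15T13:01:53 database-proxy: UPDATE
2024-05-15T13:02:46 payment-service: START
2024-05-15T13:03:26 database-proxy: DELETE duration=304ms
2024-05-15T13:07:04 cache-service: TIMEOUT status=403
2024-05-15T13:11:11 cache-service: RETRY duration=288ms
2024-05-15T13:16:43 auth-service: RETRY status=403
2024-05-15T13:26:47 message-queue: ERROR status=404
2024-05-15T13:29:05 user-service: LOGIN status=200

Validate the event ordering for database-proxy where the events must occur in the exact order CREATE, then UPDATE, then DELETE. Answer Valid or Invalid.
Valid

To validate ordering:

1. Required order: CREATE → UPDATE → DELETE
2. Rule: the events must occur in the exact order CREATE, then UPDATE, then DELETE
3. Check actual order of events for database-proxy
4. Result: Valid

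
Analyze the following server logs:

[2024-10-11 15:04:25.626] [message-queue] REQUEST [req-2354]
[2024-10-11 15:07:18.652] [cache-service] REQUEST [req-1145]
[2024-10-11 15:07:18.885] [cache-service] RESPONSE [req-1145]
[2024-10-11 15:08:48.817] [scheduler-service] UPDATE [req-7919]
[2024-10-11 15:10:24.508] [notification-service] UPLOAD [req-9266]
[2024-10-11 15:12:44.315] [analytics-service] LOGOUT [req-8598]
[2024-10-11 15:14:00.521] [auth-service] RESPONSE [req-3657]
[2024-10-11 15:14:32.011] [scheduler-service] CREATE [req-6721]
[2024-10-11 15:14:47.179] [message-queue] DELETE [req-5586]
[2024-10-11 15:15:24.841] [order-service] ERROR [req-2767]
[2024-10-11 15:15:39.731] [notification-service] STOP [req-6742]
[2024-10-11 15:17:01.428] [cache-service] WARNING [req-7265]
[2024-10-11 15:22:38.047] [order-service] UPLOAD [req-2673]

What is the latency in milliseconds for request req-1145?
233

To calculate latency:

1. Find REQUEST with id req-1145: 2024-10-11 15:07:18.652
2. Find RESPONSE with id req-1145: 2024-10-11 15:07:18.885
3. Latency: 2024-10-11 15:07:18.885 - 2024-10-11 15:07:18.652 = 233ms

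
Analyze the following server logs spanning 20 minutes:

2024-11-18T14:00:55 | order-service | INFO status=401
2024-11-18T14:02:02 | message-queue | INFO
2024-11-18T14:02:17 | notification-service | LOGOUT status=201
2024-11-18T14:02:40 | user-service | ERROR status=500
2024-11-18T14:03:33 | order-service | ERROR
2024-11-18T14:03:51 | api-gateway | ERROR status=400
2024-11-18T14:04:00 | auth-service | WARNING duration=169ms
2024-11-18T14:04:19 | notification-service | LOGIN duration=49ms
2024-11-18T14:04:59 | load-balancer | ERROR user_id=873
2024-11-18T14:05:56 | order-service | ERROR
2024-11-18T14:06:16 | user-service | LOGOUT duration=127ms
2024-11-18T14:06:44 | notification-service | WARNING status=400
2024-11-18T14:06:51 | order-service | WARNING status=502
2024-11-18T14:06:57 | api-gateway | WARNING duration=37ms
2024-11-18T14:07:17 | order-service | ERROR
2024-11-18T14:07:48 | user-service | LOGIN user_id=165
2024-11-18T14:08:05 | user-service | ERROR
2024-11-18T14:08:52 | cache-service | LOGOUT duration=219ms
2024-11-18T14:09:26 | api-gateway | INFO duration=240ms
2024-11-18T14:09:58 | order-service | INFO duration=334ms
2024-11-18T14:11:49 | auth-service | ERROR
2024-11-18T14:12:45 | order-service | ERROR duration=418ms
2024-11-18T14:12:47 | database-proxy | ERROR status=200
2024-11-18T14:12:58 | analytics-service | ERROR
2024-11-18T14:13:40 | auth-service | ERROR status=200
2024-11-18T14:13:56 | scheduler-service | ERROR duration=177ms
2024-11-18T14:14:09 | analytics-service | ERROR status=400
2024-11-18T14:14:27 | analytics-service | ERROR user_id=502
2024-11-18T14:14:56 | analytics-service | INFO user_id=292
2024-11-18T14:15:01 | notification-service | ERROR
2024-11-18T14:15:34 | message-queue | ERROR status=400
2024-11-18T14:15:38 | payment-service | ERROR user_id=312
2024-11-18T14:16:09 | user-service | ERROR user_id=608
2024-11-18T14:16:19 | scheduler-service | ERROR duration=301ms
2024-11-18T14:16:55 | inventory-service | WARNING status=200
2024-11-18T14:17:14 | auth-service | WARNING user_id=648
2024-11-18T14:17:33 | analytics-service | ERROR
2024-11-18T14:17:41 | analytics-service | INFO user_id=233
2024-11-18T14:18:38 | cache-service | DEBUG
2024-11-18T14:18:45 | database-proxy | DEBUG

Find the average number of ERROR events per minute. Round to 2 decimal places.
1.05

To calculate the rate:

1. Count total ERROR events: 21
2. Total time period: 20 minutes
3. Rate = 21 / 20 = 1.05 events per minute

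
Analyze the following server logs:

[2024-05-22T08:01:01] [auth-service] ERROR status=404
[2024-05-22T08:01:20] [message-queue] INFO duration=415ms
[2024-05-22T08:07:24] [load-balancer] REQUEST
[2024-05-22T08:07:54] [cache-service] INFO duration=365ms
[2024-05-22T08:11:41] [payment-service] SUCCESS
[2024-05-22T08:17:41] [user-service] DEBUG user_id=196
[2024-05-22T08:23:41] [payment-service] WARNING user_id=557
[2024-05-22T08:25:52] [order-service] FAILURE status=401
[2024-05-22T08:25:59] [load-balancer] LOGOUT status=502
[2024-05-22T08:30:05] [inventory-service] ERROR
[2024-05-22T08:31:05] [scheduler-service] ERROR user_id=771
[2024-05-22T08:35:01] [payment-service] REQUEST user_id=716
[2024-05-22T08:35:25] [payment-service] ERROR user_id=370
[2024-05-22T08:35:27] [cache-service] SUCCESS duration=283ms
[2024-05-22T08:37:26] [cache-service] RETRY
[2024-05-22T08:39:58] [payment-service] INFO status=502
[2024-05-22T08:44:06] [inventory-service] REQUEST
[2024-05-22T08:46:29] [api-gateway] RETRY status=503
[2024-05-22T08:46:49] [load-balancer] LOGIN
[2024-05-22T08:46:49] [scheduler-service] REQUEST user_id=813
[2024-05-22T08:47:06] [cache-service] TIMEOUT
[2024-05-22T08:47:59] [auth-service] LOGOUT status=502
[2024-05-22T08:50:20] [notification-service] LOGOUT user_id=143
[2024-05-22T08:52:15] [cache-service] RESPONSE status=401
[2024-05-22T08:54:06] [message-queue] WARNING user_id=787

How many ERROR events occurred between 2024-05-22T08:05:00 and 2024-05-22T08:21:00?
0

To count events in the time window:

1. Window boundaries: 2024-05-22T08:05:00 to 2024-05-22T08:21:00
2. Filter for ERROR events within this window
3. Count matching events: 0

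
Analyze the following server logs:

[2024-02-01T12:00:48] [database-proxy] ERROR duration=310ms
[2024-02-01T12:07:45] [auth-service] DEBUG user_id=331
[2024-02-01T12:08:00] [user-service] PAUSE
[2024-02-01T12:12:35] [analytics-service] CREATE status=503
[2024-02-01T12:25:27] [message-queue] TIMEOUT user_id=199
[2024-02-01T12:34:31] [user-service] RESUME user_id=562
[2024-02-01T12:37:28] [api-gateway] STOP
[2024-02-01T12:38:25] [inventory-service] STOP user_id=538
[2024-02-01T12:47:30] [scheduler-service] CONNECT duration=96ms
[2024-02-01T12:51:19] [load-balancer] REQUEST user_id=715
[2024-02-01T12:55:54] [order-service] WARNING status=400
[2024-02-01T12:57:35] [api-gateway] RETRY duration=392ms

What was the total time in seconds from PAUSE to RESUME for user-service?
1591

To calculate state duration:

1. Find PAUSE event for user-service: 2024-02-01T12:08:00
2. Find RESUME event for user-service: 2024-02-01T12:34:31
3. Calculate duration: 2024-02-01T12:34:31 - 2024-02-01T12:08:00 = 1591 seconds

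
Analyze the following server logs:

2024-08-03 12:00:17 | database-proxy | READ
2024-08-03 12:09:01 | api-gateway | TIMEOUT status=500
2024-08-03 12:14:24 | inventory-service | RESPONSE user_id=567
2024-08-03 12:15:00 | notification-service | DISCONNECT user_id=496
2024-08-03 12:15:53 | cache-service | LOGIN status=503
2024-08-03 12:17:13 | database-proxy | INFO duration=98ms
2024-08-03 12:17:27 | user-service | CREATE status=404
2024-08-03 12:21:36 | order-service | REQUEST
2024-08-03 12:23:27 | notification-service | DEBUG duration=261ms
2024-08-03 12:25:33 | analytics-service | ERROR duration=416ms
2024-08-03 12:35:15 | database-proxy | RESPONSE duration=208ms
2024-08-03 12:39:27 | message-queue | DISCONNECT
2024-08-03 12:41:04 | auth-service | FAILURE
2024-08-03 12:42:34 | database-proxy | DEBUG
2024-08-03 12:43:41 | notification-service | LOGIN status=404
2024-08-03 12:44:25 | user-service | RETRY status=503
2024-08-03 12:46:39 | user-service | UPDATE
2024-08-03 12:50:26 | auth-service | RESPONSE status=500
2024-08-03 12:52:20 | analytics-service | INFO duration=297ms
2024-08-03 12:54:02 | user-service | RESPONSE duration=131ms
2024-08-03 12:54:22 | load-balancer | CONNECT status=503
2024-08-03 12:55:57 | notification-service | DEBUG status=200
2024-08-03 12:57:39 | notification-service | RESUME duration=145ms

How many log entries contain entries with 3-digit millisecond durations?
6

To find matching entries:

1. Pattern to match: entries with 3-digit millisecond durations
2. Scan each log entry for the pattern
3. Count matches: 6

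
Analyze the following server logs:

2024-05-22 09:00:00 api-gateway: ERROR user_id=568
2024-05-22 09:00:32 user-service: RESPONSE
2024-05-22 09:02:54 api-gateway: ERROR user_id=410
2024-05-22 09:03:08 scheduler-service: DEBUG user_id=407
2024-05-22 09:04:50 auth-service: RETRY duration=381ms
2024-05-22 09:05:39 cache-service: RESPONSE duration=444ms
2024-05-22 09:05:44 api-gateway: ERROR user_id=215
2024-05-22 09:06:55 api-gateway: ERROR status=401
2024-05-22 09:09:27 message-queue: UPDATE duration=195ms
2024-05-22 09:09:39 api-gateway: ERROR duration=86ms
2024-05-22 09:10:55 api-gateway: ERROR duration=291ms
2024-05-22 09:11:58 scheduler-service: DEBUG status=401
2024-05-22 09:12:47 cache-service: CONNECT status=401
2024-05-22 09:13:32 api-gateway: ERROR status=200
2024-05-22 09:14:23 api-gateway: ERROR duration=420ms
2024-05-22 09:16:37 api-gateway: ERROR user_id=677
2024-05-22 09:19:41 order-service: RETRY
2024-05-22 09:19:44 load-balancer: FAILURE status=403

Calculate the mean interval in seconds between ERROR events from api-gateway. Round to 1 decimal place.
124.6

To calculate average interval:

1. Find all ERROR events for api-gateway in order
2. Calculate time gaps between consecutive events
3. Compute mean of gaps: 997 / 8 = 124.6 seconds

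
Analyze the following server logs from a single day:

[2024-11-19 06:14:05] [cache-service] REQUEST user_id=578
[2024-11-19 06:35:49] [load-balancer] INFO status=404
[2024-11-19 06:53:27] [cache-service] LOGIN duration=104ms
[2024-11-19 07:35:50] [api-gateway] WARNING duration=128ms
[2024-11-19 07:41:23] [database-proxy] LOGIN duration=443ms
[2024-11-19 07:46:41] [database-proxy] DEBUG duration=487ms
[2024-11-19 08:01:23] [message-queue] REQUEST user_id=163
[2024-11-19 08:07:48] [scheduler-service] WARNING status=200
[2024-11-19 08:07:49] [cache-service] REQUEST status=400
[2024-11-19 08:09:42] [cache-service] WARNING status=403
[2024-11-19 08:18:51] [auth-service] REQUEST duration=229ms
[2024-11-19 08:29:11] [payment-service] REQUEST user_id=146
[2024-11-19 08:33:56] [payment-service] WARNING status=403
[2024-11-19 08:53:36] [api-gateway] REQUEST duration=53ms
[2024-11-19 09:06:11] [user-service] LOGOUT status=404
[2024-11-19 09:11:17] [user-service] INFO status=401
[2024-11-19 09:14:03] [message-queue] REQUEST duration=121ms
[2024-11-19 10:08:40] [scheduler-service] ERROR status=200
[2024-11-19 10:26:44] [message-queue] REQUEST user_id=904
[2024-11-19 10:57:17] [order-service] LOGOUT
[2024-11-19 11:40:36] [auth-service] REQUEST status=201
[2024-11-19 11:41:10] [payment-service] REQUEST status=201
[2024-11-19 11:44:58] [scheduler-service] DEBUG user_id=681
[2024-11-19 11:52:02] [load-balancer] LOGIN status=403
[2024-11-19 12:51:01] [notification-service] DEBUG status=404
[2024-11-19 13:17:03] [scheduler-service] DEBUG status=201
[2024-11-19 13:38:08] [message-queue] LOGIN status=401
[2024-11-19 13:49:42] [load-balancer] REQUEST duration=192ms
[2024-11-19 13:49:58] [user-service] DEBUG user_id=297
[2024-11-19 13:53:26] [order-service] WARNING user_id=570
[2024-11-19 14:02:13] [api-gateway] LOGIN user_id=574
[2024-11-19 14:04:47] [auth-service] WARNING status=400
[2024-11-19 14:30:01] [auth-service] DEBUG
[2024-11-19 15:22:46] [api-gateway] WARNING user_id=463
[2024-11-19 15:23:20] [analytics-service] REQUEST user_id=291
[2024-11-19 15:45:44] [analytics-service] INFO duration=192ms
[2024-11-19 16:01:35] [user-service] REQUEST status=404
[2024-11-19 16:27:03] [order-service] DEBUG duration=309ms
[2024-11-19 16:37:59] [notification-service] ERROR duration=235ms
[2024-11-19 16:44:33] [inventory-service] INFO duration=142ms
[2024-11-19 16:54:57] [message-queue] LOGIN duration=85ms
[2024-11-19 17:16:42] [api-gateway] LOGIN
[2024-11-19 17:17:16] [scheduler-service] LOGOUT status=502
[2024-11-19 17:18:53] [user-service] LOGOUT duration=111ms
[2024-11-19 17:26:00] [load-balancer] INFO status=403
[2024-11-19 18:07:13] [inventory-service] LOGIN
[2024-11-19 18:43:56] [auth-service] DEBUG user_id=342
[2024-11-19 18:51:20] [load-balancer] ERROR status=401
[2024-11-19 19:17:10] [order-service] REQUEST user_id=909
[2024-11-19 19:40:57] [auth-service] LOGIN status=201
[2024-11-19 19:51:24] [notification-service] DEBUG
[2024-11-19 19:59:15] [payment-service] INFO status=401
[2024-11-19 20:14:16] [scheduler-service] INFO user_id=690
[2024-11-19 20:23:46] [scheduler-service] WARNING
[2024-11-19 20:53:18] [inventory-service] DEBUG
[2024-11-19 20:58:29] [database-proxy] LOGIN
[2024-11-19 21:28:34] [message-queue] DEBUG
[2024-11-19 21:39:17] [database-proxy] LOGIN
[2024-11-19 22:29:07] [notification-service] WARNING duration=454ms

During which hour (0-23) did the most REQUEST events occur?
8

To find the peak hour:

1. Group all REQUEST events by hour
2. Count events in each hour
3. Find hour with maximum count
4. Peak hour: 8 (with 5 events)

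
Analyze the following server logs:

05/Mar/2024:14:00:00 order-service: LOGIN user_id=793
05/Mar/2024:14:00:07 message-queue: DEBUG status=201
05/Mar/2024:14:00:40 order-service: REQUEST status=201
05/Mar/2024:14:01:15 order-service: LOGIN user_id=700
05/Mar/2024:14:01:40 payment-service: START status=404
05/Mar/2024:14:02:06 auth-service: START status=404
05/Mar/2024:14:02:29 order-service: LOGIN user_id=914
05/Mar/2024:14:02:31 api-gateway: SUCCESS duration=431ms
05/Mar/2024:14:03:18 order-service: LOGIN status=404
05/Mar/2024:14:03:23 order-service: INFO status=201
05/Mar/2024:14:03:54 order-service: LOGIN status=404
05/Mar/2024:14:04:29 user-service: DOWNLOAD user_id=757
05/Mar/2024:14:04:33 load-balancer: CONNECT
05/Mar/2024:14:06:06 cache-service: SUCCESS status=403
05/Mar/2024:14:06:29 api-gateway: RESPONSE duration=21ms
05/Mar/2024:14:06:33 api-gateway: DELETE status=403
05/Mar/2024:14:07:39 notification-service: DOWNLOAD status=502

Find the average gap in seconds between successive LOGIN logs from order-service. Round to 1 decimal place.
58.5

To calculate average interval:

1. Find all LOGIN events for order-service in order
2. Calculate time gaps between consecutive events
3. Compute mean of gaps: 234 / 4 = 58.5 seconds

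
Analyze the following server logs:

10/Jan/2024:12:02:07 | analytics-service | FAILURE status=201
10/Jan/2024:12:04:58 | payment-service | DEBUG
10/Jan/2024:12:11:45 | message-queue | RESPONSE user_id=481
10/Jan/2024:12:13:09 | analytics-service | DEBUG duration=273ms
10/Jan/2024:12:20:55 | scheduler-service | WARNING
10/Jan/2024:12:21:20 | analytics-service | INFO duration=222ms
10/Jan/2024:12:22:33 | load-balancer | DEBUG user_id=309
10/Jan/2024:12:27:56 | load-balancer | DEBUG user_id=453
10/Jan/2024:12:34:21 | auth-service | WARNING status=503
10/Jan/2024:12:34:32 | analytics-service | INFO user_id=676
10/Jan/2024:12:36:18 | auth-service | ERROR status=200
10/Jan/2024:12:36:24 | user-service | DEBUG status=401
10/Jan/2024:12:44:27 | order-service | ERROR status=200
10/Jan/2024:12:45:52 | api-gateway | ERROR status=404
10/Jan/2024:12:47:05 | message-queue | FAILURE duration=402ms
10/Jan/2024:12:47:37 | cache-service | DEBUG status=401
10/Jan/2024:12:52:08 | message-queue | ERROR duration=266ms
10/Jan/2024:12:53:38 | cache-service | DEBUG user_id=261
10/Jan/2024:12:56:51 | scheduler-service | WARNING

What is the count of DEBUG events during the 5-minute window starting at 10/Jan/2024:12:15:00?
0

To count events in the time window:

1. Window boundaries: 10/Jan/2024:12:15:00 to 10/Jan/2024:12:20:00
2. Filter for DEBUG events within this window
3. Count matching events: 0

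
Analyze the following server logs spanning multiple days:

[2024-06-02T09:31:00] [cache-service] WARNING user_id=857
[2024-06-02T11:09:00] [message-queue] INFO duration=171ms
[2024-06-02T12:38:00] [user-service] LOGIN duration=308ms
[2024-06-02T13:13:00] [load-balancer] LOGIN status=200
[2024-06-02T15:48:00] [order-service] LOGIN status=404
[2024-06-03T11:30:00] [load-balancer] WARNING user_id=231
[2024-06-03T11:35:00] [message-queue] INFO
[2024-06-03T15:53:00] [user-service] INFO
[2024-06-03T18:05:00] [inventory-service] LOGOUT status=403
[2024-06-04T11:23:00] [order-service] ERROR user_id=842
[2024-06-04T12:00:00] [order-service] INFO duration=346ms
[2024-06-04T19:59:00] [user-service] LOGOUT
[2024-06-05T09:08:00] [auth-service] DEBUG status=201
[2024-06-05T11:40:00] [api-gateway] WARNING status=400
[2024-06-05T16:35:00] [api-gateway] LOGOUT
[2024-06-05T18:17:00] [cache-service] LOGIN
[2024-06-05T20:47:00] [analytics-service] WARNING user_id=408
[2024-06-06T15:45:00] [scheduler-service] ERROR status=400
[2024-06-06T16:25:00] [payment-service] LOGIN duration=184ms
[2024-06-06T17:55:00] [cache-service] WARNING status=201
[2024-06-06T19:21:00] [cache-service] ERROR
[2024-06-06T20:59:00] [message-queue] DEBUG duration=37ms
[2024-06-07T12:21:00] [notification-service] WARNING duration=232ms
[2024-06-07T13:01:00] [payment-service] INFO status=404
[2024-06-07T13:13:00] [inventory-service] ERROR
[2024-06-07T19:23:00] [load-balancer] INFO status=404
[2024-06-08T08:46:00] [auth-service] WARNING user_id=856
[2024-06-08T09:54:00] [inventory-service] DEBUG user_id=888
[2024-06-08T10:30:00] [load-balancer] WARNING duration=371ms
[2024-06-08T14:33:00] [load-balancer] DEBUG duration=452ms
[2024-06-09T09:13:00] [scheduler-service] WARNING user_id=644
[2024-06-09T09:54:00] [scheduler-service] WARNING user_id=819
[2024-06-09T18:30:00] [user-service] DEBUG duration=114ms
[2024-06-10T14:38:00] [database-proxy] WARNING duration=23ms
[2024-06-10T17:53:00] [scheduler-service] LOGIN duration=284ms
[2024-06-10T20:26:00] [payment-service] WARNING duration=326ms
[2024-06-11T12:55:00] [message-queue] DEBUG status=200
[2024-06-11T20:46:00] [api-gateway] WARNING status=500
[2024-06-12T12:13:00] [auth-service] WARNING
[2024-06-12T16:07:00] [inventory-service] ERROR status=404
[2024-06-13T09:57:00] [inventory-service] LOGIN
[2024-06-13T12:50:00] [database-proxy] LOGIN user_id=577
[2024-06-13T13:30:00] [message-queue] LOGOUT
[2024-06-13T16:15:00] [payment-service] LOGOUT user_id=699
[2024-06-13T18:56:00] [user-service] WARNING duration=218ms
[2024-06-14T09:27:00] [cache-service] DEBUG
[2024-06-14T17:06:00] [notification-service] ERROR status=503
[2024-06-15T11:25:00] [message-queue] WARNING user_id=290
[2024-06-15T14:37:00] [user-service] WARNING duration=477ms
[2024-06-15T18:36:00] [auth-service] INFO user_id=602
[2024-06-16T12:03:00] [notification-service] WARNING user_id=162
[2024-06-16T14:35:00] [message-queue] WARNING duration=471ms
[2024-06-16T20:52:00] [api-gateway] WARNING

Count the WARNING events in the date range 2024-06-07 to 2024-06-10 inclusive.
7

To filter by date range:

1. Date range: 2024-06-07 through 2024-06-10, both dates inclusive
2. Filter for WARNING events whose date falls in this range
3. Count matching events: 7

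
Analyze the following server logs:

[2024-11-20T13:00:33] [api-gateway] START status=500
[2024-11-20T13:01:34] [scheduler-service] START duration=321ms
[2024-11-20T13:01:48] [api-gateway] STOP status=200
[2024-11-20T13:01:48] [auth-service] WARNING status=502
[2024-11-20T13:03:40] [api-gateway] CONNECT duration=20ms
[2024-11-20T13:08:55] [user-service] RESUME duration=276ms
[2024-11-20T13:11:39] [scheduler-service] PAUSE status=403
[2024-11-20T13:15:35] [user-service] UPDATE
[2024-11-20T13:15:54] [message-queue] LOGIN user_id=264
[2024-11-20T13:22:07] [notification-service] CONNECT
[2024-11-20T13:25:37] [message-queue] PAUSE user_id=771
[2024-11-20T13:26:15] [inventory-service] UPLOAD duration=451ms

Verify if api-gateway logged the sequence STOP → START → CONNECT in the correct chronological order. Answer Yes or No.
No

To verify sequence order:

1. Find all events in sequence STOP → START → CONNECT for api-gateway
2. Extract their timestamps
3. Check if timestamps are in ascending order
4. Result: No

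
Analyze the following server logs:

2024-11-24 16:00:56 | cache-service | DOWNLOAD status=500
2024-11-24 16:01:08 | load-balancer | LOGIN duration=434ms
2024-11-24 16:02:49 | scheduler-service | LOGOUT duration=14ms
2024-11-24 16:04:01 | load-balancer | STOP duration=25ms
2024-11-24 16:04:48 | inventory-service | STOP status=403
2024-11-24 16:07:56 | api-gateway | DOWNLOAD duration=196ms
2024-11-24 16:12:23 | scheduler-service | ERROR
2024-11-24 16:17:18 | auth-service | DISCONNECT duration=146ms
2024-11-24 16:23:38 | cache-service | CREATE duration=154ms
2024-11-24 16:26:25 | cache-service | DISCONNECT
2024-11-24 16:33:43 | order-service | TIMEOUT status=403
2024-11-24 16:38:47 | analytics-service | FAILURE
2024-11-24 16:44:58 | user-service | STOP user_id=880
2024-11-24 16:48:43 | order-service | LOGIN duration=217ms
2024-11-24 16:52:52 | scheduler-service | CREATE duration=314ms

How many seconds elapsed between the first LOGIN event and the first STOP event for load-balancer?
173

To find the time between events:

1. Locate the first LOGIN event for load-balancer: 2024-11-24 16:01:08
2. Locate the first STOP event for load-balancer: 2024-11-24 16:04:01
3. Calculate the difference: 2024-11-24 16:04:01 - 2024-11-24 16:01:08 = 173 seconds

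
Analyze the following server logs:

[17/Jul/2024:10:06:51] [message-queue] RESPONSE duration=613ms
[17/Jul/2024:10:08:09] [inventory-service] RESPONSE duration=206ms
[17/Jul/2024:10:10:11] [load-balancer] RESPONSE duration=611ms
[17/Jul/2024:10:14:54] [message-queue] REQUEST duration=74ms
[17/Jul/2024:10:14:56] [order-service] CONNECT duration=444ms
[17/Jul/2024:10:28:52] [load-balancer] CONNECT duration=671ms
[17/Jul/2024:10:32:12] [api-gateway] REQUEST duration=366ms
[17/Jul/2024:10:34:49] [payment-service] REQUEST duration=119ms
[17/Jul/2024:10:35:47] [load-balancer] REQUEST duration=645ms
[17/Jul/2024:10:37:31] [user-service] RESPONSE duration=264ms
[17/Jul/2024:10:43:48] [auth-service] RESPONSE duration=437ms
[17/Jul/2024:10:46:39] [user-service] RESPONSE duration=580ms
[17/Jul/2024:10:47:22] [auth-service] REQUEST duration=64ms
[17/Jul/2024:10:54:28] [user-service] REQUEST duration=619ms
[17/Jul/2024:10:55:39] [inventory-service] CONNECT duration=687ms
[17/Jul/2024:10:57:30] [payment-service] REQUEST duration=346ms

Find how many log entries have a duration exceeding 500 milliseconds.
7

To count timeouts:

1. Threshold: 500ms
2. Extract duration from each log entry
3. Count entries where duration > 500
4. Timeout count: 7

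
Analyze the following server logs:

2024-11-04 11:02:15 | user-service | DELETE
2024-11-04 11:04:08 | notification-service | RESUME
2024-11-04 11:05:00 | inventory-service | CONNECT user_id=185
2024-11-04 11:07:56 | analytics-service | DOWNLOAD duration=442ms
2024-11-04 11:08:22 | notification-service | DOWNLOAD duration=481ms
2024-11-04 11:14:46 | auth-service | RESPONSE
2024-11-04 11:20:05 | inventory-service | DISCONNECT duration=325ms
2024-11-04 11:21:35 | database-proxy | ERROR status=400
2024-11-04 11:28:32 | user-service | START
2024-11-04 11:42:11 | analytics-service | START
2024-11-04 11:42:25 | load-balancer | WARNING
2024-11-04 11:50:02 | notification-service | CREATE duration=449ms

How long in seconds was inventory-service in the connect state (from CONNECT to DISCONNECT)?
905

To calculate state duration:

1. Find CONNECT event for inventory-service: 2024-11-04 11:05:00
2. Find DISCONNECT event for inventory-service: 2024-11-04 11:20:05
3. Calculate duration: 2024-11-04 11:20:05 - 2024-11-04 11:05:00 = 905 seconds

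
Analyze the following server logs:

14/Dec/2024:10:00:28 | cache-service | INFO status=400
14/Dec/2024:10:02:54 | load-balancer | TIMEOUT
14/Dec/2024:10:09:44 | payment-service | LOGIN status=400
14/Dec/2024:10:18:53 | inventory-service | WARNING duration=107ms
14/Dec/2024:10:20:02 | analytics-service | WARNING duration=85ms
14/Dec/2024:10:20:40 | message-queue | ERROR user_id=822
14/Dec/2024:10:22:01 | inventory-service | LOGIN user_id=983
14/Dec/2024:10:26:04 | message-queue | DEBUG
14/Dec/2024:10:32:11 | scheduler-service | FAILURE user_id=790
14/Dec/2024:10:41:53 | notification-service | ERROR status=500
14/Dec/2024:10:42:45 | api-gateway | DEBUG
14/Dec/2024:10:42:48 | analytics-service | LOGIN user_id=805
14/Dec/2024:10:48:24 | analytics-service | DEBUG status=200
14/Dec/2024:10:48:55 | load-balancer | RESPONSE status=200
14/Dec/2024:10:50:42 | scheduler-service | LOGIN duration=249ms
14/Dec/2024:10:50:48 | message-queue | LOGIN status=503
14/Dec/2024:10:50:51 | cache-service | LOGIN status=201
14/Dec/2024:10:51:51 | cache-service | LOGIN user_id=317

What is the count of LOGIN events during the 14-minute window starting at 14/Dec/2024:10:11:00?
1

To count events in the time window:

1. Window boundaries: 14/Dec/2024:10:11:00 to 14/Dec/2024:10:25:00
2. Filter for LOGIN events within this window
3. Count matching events: 1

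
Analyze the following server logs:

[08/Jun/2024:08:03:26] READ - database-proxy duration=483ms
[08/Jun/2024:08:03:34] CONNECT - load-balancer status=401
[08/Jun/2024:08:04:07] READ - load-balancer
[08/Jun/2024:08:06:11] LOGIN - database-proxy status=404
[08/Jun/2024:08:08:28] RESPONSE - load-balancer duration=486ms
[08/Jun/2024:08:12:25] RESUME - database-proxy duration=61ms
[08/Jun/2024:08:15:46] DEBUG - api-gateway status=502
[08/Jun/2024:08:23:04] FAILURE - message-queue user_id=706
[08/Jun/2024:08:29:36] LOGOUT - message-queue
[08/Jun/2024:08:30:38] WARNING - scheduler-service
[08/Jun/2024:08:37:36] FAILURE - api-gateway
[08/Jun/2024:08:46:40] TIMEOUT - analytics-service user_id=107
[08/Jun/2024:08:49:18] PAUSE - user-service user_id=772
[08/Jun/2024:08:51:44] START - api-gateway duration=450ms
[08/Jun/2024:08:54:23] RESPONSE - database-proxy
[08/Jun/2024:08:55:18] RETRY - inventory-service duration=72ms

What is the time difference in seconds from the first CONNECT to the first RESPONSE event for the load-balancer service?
294

To find the time between events:

1. Locate the first CONNECT event for load-balancer: 08/Jun/2024:08:03:34
2. Locate the first RESPONSE event for load-balancer: 08/Jun/2024:08:08:28
3. Calculate the difference: 08/Jun/2024:08:08:28 - 08/Jun/2024:08:03:34 = 294 seconds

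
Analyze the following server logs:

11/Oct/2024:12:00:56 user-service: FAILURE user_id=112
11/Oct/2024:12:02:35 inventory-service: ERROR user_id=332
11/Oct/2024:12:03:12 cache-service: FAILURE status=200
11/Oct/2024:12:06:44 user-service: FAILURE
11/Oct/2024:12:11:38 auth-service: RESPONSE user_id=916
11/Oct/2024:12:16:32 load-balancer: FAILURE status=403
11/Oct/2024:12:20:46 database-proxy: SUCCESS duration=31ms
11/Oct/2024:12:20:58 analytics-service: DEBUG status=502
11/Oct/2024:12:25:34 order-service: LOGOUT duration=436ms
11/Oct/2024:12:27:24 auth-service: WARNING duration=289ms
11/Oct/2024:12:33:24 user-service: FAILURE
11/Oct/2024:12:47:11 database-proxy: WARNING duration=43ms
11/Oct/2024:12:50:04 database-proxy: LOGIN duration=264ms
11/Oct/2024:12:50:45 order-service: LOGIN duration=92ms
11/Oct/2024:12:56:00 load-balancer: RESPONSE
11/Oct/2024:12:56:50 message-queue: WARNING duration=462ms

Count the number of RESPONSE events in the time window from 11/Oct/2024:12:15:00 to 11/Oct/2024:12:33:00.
0

To count events in the time window:

1. Window boundaries: 11/Oct/2024:12:15:00 to 11/Oct/2024:12:33:00
2. Filter for RESPONSE events within this window
3. Count matching events: 0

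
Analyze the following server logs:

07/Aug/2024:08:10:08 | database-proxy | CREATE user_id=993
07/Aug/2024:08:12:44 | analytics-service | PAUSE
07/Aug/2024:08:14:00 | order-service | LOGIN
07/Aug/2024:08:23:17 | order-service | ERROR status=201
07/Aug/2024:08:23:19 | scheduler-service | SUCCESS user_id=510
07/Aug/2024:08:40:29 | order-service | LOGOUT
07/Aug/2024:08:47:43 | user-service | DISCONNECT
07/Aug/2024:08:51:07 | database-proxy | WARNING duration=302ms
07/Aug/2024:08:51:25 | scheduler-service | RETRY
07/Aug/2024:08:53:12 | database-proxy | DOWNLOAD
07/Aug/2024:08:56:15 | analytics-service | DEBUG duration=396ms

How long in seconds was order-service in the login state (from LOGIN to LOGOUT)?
1589

To calculate state duration:

1. Find LOGIN event for order-service: 07/Aug/2024:08:14:00
2. Find LOGOUT event for order-service: 07/Aug/2024:08:40:29
3. Calculate duration: 07/Aug/2024:08:40:29 - 07/Aug/2024:08:14:00 = 1589 seconds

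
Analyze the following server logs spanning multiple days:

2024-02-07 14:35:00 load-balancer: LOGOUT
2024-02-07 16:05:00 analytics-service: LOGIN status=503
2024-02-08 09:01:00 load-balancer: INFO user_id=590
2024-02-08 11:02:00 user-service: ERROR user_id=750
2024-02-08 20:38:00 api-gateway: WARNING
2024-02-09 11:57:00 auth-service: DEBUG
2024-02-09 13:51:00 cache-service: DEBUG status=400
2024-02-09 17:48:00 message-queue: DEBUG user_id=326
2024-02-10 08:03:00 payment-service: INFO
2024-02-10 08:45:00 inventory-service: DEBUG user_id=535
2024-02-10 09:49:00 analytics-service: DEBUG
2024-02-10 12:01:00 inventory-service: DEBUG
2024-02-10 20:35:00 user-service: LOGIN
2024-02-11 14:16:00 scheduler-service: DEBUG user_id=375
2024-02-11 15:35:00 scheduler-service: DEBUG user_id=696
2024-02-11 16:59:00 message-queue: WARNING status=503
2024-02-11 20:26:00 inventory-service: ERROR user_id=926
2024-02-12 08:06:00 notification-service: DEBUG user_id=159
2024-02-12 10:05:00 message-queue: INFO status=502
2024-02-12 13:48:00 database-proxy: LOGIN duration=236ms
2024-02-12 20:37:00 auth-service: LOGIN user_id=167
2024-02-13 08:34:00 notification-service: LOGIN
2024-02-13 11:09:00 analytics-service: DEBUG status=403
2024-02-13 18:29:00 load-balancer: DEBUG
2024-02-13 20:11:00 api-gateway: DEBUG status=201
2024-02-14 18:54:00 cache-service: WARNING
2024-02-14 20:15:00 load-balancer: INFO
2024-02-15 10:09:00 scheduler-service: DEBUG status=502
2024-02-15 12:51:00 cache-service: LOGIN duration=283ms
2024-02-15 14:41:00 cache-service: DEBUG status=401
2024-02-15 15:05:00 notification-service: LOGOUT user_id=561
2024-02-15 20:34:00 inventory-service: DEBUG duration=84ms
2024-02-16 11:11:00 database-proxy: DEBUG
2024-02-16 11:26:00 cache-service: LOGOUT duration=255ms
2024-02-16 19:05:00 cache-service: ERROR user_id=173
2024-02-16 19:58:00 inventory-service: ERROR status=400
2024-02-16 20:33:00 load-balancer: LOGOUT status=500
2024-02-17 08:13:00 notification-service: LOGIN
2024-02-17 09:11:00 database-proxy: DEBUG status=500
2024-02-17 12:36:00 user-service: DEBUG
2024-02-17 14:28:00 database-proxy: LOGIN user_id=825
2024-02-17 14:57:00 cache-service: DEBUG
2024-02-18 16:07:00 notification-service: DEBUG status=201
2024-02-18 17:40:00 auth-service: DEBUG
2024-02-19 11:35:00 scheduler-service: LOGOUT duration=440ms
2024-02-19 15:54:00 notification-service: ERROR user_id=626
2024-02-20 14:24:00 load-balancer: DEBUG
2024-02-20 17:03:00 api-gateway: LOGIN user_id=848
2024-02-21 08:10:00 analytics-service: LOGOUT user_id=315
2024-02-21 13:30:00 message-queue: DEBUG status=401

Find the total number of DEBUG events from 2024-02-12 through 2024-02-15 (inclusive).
7

To filter by date range:

1. Date range: 2024-02-12 through 2024-02-15, both dates inclusive
2. Filter for DEBUG events whose date falls in this range
3. Count matching events: 7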